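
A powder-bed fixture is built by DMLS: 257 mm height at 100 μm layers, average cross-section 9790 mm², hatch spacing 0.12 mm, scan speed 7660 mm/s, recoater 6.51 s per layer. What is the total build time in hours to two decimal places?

Layer count = ceil(257 / 0.1) = 2570.
Scan path per layer: 9790 / 0.12 → 81583.3 mm.
Scan time per layer = 81583.3 / 7660 = 10.6506 s.
Per-layer time = 10.6506 + 6.51, so 17.1606 s.
Build time = 2570 × 17.1606 = 44102.742 s = 12.25 hours.

12.25 hours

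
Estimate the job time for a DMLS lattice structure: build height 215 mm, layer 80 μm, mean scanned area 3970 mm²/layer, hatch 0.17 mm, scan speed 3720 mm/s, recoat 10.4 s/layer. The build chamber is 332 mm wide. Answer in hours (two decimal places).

12.45 hours

Layers = ⌈215/0.08⌉ = 2688.
Per-layer scan distance = 3970 / 0.17 = 23352.9 mm.
Scan time per layer = 23352.9 / 3720 = 6.2777 s.
Layer cycle = 6.2777 + 10.4 = 16.6777 s.
Total: 2688 × 16.6777 s = 44829.6576 s → 12.45 hours.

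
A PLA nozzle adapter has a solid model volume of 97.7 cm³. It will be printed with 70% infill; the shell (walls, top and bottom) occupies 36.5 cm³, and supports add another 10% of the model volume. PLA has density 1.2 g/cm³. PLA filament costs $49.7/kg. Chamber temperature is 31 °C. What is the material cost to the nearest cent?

Volume inside the shell: 97.7 − 36.5 → 61.2 cm³.
Deposited infill: 0.70 × 61.2 → 42.84 cm³.
Support = 0.10 × 97.7, so 9.77 cm³.
Total printed volume = 36.5 + 42.84 + 9.77 = 89.11 cm³.
Mass = 89.11 × 1.2 = 106.932 g.
Cost = 106.932 g / 1000 × $49.7/kg = $5.31.

$5.31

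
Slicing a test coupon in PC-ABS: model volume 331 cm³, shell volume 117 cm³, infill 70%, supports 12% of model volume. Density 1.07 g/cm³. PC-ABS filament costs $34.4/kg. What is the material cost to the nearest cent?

Volume inside the shell = 331 − 117 = 214 cm³.
Infill volume: 0.70 × 214 → 149.8 cm³.
Support = 0.12 × 331, so 39.72 cm³.
Total extruded: 117 + 149.8 + 39.72 → 306.52 cm³.
Mass = 306.52 × 1.07, so 327.9764 g.
At $34.4/kg: 327.9764/1000 × 34.4 = $11.28.

$11.28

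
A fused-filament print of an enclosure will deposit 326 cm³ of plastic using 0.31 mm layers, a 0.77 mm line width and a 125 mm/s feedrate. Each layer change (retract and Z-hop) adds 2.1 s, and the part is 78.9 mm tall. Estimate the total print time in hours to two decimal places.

Bead cross-section: 0.31 × 0.77 → 0.2387 mm².
Toolpath length = 326 cm³ / 0.2387 mm² = 326000 / 0.2387 = 1365731 mm.
Time extruding: 1365731 / 125 → 10925.8 s.
Layer count = ceil(78.9 / 0.31) = 255.
Non-print overhead: 255 × 2.1 → 535.5 s.
Total = 10925.8 + 535.5 = 11461.3 s = 3.18 hours.

3.18 hours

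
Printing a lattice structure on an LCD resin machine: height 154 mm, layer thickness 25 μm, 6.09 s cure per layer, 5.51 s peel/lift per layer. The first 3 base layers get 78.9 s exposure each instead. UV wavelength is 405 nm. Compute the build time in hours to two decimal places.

19.91 hours

Layers = ⌈154/0.025⌉ = 6160.
Base layers: 3 × (78.9 + 5.51) → 253.23 s.
Regular layers: 6157 × (6.09 + 5.51) → 71421.2 s.
Total = 253.23 + 71421.2 = 71674.43 s = 19.91 hours.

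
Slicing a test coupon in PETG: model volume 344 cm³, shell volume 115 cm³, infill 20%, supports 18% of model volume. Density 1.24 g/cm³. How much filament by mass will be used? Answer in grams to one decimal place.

276.2 g

Infill region = 344 − 115, so 229 cm³.
Infill volume = 0.20 × 229, so 45.8 cm³.
Support = 0.18 × 344, so 61.92 cm³.
Deposited volume = 115 + 45.8 + 61.92, so 222.72 cm³.
Mass = 222.72 × 1.24, so 276.1728 g.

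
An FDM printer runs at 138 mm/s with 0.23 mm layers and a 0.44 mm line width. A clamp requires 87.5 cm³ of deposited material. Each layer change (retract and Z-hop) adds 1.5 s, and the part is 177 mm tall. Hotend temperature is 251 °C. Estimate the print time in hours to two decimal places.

Extrusion cross-section: 0.23 × 0.44 → 0.1012 mm².
Toolpath length = 87.5 cm³ / 0.1012 mm² = 87500 / 0.1012 = 864624.5 mm.
Print-move time = 864624.5 / 138, so 6265.4 s.
Number of layers: 177 / 0.23 → 770 (rounded up).
Layer-change overhead: 770 × 1.5 → 1155 s.
Total = 6265.4 + 1155 = 7420.4 s = 2.06 hours.

2.06 hours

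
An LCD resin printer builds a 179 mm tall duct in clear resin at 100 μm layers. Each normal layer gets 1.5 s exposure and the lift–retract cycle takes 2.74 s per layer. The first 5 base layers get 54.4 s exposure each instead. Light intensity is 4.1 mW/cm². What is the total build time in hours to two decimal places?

Layers = ⌈179/0.1⌉ = 1790.
Base layers = 5 × (54.4 + 2.74) = 285.7 s.
Remaining layers: 1785 × (1.5 + 2.74) → 7568.4 s.
Sum: 285.7 + 7568.4 = 7854.1 s → 2.18 hours.

2.18 hours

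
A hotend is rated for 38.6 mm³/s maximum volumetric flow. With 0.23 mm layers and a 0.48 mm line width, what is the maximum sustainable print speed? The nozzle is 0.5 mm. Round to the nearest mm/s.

350 mm/s

Extrusion cross-section: 0.23 × 0.48 → 0.1104 mm².
v_max = Q/A = 38.6/0.1104 = 349.64 mm/s → 350 mm/s.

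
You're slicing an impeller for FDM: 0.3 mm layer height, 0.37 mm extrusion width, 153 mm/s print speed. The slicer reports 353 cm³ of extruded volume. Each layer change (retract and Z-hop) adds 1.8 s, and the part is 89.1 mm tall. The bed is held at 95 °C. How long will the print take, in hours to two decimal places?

5.92 hours

Bead cross-section = 0.3 × 0.37, so 0.111 mm².
Path length: 353000 mm³ / 0.111 mm² → 3180180.2 mm.
Time extruding: 3180180.2 / 153 → 20785.5 s.
Layer count = ceil(89.1 / 0.3) = 297.
Non-print overhead: 297 × 1.8 → 534.6 s.
Altogether 20785.5 + 534.6 = 21320.1 s, i.e. 5.92 hours.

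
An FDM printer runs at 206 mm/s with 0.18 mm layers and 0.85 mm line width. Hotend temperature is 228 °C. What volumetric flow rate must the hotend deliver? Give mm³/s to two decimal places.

Bead cross-section = 0.18 × 0.85 = 0.153 mm².
Q = v·A = 206 × 0.153 = 31.52 mm³/s.

31.52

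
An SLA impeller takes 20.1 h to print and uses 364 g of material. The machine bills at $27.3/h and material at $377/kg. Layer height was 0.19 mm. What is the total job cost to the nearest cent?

$685.96

Time charge = 27.3 × 20.1, so $548.73.
Material cost = 377 × 364/1000, so $137.228.
Job cost: 548.73 + 137.228 = 685.958 ≈ $685.96.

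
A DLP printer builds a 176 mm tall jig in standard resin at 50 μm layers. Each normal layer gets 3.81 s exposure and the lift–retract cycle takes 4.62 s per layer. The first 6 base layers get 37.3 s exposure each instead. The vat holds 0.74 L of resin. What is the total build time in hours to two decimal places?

8.30 hours

Number of layers: 176 / 0.05 → 3520 (rounded up).
Base layers: 6 × (37.3 + 4.62) → 251.52 s.
Regular layers: 3514 × (3.81 + 4.62) → 29623.02 s.
Total = 251.52 + 29623.02 = 29874.54 s = 8.30 hours.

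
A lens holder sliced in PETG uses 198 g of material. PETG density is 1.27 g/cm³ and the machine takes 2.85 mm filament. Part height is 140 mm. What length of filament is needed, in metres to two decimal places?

Extruded volume: 198/1.27 = 155.9055 cm³ (155905.5 mm³).
Filament cross-section = π × (2.85/2)² = 6.3794 mm².
L = V/A = 155905.5/6.3794 = 24438.9 mm → 24.44 m.

24.44 m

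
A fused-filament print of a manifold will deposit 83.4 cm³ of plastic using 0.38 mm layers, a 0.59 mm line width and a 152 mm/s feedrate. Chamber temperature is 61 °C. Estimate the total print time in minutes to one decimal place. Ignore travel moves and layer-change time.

40.8 minutes

Line area = 0.38 × 0.59 = 0.2242 mm².
Total extruded path = 83400/0.2242 = 371989.3 mm.
Extrusion time = 371989.3 / 152, so 2447.3 s.
In the requested units: 2447.3 s = 40.8 minutes.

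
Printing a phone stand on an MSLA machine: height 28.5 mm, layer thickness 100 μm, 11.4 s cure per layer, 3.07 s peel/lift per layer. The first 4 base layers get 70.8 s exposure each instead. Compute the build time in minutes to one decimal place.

72.7 minutes

Layers = ⌈28.5/0.1⌉ = 285.
Base layers = 4 × (70.8 + 3.07) = 295.48 s.
Normal layers = 281 × (11.4 + 3.07) = 4066.07 s.
Sum: 295.48 + 4066.07 = 4361.55 s → 72.7 minutes.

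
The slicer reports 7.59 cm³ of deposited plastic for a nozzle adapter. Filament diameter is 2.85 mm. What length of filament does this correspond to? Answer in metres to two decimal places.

1.19 m

A = π r² = π × 1.425² = 6.3794 mm².
L = 7590 mm³ / 6.3794 mm² = 1189.77 mm, i.e. 1.19 m.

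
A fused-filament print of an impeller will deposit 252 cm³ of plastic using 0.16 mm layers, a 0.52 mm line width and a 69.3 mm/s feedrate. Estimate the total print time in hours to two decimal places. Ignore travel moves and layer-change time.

Bead cross-section = 0.16 × 0.52 = 0.0832 mm².
Toolpath length = 252 cm³ / 0.0832 mm² = 252000 / 0.0832 = 3028846.2 mm.
Extrusion time: 3028846.2 / 69.3 → 43706.3 s.
In the requested units: 43706.3 s = 12.14 hours.

12.14 hours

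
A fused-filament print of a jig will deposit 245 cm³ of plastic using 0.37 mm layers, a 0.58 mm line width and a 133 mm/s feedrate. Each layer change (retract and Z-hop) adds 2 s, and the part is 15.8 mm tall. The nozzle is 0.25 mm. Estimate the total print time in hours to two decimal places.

2.41 hours

Line area = 0.37 × 0.58, so 0.2146 mm².
Path length: 245000 mm³ / 0.2146 mm² → 1141658.9 mm.
Extrusion time = 1141658.9 / 133, so 8583.9 s.
Number of layers: 15.8 / 0.37 → 43 (rounded up).
Non-print overhead = 43 × 2 = 86 s.
Total = 8583.9 + 86 = 8669.9 s = 2.41 hours.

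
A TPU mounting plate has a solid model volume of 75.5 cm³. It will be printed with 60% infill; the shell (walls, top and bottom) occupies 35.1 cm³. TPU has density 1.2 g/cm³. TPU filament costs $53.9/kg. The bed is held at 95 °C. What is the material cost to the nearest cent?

Infill region = 75.5 − 35.1, so 40.4 cm³.
Infill volume = 0.60 × 40.4, so 24.24 cm³.
Total extruded = 35.1 + 24.24 = 59.34 cm³.
Mass = 59.34 × 1.2 = 71.208 g.
At $53.9/kg: 71.208/1000 × 53.9 = $3.84.

$3.84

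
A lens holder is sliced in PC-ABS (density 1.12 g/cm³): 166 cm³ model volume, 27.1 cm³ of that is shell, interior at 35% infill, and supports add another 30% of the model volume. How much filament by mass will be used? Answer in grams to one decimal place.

Volume inside the shell = 166 − 27.1 = 138.9 cm³.
Infill deposited = 0.35 × 138.9 = 48.615 cm³.
Support: 0.30 × 166 → 49.8 cm³.
Deposited volume: 27.1 + 48.615 + 49.8 → 125.515 cm³.
Mass = 125.515 × 1.12 = 140.5768 g.

140.6 g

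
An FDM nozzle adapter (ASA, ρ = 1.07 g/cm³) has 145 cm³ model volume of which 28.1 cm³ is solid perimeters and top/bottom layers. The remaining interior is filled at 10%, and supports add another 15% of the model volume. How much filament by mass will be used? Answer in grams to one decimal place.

65.8 g

Volume inside the shell = 145 − 28.1 = 116.9 cm³.
Deposited infill = 0.10 × 116.9 = 11.69 cm³.
Support = 0.15 × 145, so 21.75 cm³.
Deposited volume = 28.1 + 11.69 + 21.75, so 61.54 cm³.
Mass: 61.54 × 1.07 → 65.8478 g.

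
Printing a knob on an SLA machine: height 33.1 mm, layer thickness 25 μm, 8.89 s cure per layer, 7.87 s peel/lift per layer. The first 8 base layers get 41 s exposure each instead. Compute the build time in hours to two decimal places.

6.24 hours

Layer count = ceil(33.1 / 0.025) = 1324.
Bottom layers: 8 × (41 + 7.87) → 390.96 s.
Remaining layers = 1316 × (8.89 + 7.87) = 22056.16 s.
Total = 390.96 + 22056.16 = 22447.12 s = 6.24 hours.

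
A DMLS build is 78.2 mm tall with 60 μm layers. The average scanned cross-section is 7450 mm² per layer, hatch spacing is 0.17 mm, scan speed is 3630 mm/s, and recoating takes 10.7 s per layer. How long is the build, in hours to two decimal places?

8.25 hours

Layer count = ceil(78.2 / 0.06) = 1304.
Per-layer scan distance = 7450 / 0.17, so 43823.5 mm.
Per-layer scan time: 43823.5 / 3630 → 12.0726 s.
Per-layer time = 12.0726 + 10.7 = 22.7726 s.
Build time = 1304 × 22.7726 = 29695.4704 s = 8.25 hours.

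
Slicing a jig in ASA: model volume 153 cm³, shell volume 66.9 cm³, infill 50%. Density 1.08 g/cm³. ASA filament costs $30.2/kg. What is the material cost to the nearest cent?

$3.59

Volume inside the shell: 153 − 66.9 → 86.1 cm³.
Infill volume: 0.50 × 86.1 → 43.05 cm³.
Deposited volume = 66.9 + 43.05, so 109.95 cm³.
Mass: 109.95 × 1.08 → 118.746 g.
At $30.2/kg: 118.746/1000 × 30.2 = $3.59.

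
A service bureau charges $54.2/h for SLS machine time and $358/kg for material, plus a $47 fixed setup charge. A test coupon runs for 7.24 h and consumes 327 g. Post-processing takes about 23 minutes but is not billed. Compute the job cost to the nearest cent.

$556.47

Machine cost = 54.2 × 7.24 = $392.408.
Material charge: 358 × 327/1000 → $117.066.
Adding setup: 392.408 + 117.066 + 47 → 556.474 ≈ $556.47.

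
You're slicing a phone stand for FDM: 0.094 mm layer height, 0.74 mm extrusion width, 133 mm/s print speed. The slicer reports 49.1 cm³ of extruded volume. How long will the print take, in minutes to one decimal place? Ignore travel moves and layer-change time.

88.5 minutes

Extrusion cross-section = 0.094 × 0.74 = 0.06956 mm².
Toolpath length = 49.1 cm³ / 0.06956 mm² = 49100 / 0.06956 = 705865.4 mm.
Print-move time: 705865.4 / 133 → 5307.3 s.
In the requested units: 5307.3 s = 88.5 minutes.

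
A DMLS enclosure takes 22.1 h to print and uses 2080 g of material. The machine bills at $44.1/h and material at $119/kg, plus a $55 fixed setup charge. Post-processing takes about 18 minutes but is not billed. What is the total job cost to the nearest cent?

$1277.13

Time charge = 44.1 × 22.1 = $974.61.
Feedstock cost = 119 × 2080/1000, so $247.52.
Adding setup: 974.61 + 247.52 + 55 → $1277.13.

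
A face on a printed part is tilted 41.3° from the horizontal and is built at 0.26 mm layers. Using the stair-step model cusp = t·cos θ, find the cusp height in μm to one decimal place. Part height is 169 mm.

Cusp = layer height × cos(41.3°) = 0.26 × 0.7513 = 0.195338 mm = 195.3 μm.

195.3 μm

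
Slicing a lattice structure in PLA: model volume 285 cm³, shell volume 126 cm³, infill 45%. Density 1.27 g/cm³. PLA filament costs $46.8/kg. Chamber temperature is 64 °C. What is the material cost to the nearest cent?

Volume inside the shell = 285 − 126, so 159 cm³.
Deposited infill: 0.45 × 159 → 71.55 cm³.
Total printed volume: 126 + 71.55 → 197.55 cm³.
Mass = 197.55 × 1.27, so 250.8885 g.
At $46.8/kg: 250.8885/1000 × 46.8 = $11.74.

$11.74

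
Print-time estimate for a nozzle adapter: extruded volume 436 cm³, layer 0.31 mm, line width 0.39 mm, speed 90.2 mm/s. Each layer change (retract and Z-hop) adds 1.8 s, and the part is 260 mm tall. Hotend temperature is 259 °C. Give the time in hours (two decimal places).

Extrusion cross-section = 0.31 × 0.39 = 0.1209 mm².
Total extruded path = 436000/0.1209 = 3606286.2 mm.
Extrusion time: 3606286.2 / 90.2 → 39981 s.
Layers = ⌈260/0.31⌉ = 839.
Non-print overhead: 839 × 1.8 → 1510.2 s.
Altogether 39981 + 1510.2 = 41491.2 s, i.e. 11.53 hours.

11.53 hours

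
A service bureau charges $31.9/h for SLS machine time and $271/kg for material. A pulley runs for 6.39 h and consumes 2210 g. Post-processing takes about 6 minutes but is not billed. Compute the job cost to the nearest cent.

Machine-time cost: 31.9 × 6.39 → $203.841.
Material cost = 271 × 2210/1000, so $598.91.
Job cost: 203.841 + 598.91 = 802.751 ≈ $802.75.

$802.75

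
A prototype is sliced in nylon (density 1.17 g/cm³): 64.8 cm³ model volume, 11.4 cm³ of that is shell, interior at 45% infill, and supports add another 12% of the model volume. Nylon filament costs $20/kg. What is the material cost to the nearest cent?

$1.01

Interior volume: 64.8 − 11.4 → 53.4 cm³.
Infill deposited: 0.45 × 53.4 → 24.03 cm³.
Support = 0.12 × 64.8, so 7.776 cm³.
Deposited volume: 11.4 + 24.03 + 7.776 → 43.206 cm³.
Mass = 43.206 × 1.17 = 50.55102 g.
At $20/kg: 50.55102/1000 × 20 = $1.01.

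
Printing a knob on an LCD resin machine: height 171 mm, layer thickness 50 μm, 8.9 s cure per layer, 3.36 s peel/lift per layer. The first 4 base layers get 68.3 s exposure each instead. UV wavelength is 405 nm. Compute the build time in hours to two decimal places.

Layers = ⌈171/0.05⌉ = 3420.
Base layers = 4 × (68.3 + 3.36), so 286.64 s.
Regular layers = 3416 × (8.9 + 3.36), so 41880.16 s.
Sum: 286.64 + 41880.16 = 42166.8 s → 11.71 hours.

11.71 hours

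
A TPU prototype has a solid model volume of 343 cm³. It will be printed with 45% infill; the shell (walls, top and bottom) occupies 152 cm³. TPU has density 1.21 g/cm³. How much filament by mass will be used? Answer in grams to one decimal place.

Volume inside the shell: 343 − 152 → 191 cm³.
Infill volume = 0.45 × 191 = 85.95 cm³.
Total printed volume = 152 + 85.95 = 237.95 cm³.
Mass: 237.95 × 1.21 → 287.9195 g.

287.9 g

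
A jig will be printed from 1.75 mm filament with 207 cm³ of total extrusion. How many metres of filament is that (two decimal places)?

86.06 m

Cross-section of 1.75 mm filament: π·(1.75/2)² = 2.4053 mm².
Length = 207 cm³ / 2.4053 mm² = 207000 / 2.4053 = 86059.95 mm = 86.06 m.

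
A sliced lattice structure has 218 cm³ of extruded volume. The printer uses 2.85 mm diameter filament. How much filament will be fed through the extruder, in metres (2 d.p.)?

Filament cross-section = π × (2.85/2)² = 6.3794 mm².
L = 218000 mm³ / 6.3794 mm² = 34172.49 mm, i.e. 34.17 m.

34.17 m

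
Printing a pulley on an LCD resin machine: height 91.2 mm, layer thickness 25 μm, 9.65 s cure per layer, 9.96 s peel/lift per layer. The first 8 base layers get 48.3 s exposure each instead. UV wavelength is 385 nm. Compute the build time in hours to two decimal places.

19.96 hours

Layers = ⌈91.2/0.025⌉ = 3648.
Burn-in layers = 8 × (48.3 + 9.96), so 466.08 s.
Normal layers: 3640 × (9.65 + 9.96) → 71380.4 s.
Sum: 466.08 + 71380.4 = 71846.48 s → 19.96 hours.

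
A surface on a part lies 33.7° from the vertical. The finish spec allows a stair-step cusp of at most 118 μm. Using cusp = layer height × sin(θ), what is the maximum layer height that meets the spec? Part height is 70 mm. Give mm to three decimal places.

0.213 mm

sin(33.7°) = 0.5548; t_max = 0.118/0.5548 = 0.213 mm.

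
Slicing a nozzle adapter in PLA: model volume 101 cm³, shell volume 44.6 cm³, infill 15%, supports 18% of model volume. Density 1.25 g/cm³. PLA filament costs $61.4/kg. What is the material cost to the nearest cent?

$5.47

Interior volume = 101 − 44.6 = 56.4 cm³.
Infill volume = 0.15 × 56.4, so 8.46 cm³.
Support: 0.18 × 101 → 18.18 cm³.
Deposited volume = 44.6 + 8.46 + 18.18, so 71.24 cm³.
Mass = 71.24 × 1.25 = 89.05 g.
At $61.4/kg: 89.05/1000 × 61.4 = $5.47.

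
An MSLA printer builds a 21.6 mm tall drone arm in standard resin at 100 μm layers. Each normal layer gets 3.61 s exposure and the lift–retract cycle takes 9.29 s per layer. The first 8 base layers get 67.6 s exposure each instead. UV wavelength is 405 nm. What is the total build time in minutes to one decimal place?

55.0 minutes

Layer count = ceil(21.6 / 0.1) = 216.
Bottom layers = 8 × (67.6 + 9.29), so 615.12 s.
Remaining layers = 208 × (3.61 + 9.29), so 2683.2 s.
Sum: 615.12 + 2683.2 = 3298.32 s → 55.0 minutes.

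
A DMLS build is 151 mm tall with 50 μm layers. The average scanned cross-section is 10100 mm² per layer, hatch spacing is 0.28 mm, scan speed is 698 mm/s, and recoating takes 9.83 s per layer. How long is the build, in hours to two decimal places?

Layers = ⌈151/0.05⌉ = 3020.
Hatch length per layer: 10100 / 0.28 → 36071.4 mm.
Per-layer scan time: 36071.4 / 698 → 51.6782 s.
Layer cycle = 51.6782 + 9.83, so 61.5082 s.
Build time = 3020 × 61.5082 = 185754.764 s = 51.60 hours.

51.60 hours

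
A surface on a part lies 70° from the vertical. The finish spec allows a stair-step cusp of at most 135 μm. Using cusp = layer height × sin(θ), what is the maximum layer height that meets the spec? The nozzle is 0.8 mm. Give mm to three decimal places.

0.144 mm

sin(70°) = 0.9397; t_max = 0.135/0.9397 = 0.144 mm.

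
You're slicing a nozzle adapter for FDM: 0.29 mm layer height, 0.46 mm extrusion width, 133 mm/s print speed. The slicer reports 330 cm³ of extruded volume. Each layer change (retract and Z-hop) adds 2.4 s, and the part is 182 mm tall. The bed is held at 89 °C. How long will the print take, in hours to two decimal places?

5.59 hours

Extrusion cross-section = 0.29 × 0.46 = 0.1334 mm².
Total extruded path = 330000/0.1334 = 2473763.1 mm.
Time extruding = 2473763.1 / 133 = 18599.7 s.
Number of layers: 182 / 0.29 → 628 (rounded up).
Non-print overhead = 628 × 2.4 = 1507.2 s.
Altogether 18599.7 + 1507.2 = 20106.9 s, i.e. 5.59 hours.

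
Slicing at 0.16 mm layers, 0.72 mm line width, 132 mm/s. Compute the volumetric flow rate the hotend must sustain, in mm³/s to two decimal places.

Extrusion cross-section = 0.16 × 0.72 = 0.1152 mm².
Volumetric flow = 132 × 0.1152 = 15.21 mm³/s.

15.21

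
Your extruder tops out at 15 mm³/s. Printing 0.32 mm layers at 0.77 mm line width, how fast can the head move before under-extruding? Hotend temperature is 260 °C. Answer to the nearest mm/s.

A = 0.32 × 0.77, so 0.2464 mm².
Max speed = 15 / 0.2464 = 60.88 ≈ 61 mm/s.

61 mm/s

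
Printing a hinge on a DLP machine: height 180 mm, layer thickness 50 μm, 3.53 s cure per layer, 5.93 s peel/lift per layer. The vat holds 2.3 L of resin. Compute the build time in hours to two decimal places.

9.46 hours

Layer count = ceil(180 / 0.05) = 3600.
Each layer takes = 3.53 + 5.93, so 9.46 s.
Build time: 3600 × 9.46 s = 34056 s, i.e. 9.46 hours.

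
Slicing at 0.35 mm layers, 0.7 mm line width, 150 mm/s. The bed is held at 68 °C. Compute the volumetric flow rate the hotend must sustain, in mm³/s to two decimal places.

Bead cross-section = 0.35 × 0.7, so 0.245 mm².
Q = v·A = 150 × 0.245 = 36.75 mm³/s.

36.75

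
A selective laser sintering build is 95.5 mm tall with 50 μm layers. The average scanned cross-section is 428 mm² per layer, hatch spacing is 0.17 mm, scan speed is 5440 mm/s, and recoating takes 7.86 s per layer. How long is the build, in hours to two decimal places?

4.42 hours

Layers = ⌈95.5/0.05⌉ = 1910.
Per-layer scan distance = 428 / 0.17 = 2517.6 mm.
Laser time per layer = 2517.6 / 5440 = 0.4628 s.
Per-layer time: 0.4628 + 7.86 → 8.3228 s.
1910 layers × 8.3228 s/layer = 15896.548 s, i.e. 4.42 hours.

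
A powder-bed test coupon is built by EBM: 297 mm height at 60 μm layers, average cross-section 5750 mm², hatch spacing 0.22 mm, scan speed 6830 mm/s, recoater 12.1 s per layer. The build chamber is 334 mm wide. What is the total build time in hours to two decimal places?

Number of layers: 297 / 0.06 → 4950 (rounded up).
Hatch length per layer = 5750 / 0.22, so 26136.4 mm.
Scan time per layer = 26136.4 / 6830, so 3.8267 s.
Per-layer time: 3.8267 + 12.1 → 15.9267 s.
Build time = 4950 × 15.9267 = 78837.165 s = 21.90 hours.

21.90 hours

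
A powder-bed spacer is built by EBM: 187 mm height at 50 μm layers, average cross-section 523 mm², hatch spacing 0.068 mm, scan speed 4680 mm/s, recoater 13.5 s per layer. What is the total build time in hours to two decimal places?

15.73 hours

Layer count = ceil(187 / 0.05) = 3740.
Hatch length per layer = 523 / 0.068, so 7691.2 mm.
Beam time per layer = 7691.2 / 4680, so 1.6434 s.
Per-layer time: 1.6434 + 13.5 → 15.1434 s.
3740 layers × 15.1434 s/layer = 56636.316 s, i.e. 15.73 hours.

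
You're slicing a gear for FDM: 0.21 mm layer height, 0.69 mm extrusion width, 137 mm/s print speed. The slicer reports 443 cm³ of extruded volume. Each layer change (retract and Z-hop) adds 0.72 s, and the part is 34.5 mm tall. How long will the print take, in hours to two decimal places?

Extrusion cross-section = 0.21 × 0.69, so 0.1449 mm².
Toolpath length = 443 cm³ / 0.1449 mm² = 443000 / 0.1449 = 3057280.9 mm.
Time extruding: 3057280.9 / 137 → 22315.9 s.
Layers = ⌈34.5/0.21⌉ = 165.
Layer-change overhead: 165 × 0.72 → 118.8 s.
Total = 22315.9 + 118.8 = 22434.7 s = 6.23 hours.

6.23 hours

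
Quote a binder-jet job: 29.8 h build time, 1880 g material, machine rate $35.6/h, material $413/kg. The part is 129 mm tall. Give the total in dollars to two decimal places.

$1837.32

Machine cost: 35.6 × 29.8 → $1060.88.
Material cost: 413 × 1880/1000 → $776.44.
Job cost: 1060.88 + 776.44 = $1837.32.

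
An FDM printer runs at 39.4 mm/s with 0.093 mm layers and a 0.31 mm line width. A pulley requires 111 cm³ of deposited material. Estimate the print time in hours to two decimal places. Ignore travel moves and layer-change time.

Extrusion cross-section = 0.093 × 0.31, so 0.02883 mm².
Total extruded path = 111000/0.02883 = 3850156.1 mm.
Print-move time: 3850156.1 / 39.4 → 97719.7 s.
Converting: 97719.7 s = 27.14 hours.

27.14 hours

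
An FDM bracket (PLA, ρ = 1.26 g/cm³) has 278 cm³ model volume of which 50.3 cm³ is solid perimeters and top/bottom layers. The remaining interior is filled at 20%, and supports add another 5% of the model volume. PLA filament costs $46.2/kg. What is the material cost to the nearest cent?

Infill region = 278 − 50.3 = 227.7 cm³.
Deposited infill: 0.20 × 227.7 → 45.54 cm³.
Support = 0.05 × 278 = 13.9 cm³.
Total extruded = 50.3 + 45.54 + 13.9 = 109.74 cm³.
Mass = 109.74 × 1.26 = 138.2724 g.
At $46.2/kg: 138.2724/1000 × 46.2 = $6.39.

$6.39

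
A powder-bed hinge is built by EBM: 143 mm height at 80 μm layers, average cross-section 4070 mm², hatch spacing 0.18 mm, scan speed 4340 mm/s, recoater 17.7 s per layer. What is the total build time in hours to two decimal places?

11.38 hours

Number of layers: 143 / 0.08 → 1788 (rounded up).
Scan path per layer: 4070 / 0.18 → 22611.1 mm.
Scan time per layer = 22611.1 / 4340 = 5.2099 s.
Layer cycle = 5.2099 + 17.7 = 22.9099 s.
Total: 1788 × 22.9099 s = 40962.9012 s → 11.38 hours.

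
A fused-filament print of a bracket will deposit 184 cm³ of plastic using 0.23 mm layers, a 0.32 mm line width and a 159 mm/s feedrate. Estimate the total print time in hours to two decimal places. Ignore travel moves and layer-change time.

Extrusion cross-section = 0.23 × 0.32 = 0.0736 mm².
Total extruded path = 184000/0.0736 = 2500000 mm.
Print-move time = 2500000 / 159 = 15723.3 s.
15723.3 s = 4.37 hours.

4.37 hours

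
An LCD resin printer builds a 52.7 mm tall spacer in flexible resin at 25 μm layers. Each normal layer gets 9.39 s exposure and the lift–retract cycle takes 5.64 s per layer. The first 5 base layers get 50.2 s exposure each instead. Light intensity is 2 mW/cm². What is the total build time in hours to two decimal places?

Layer count = ceil(52.7 / 0.025) = 2108.
Bottom layers = 5 × (50.2 + 5.64), so 279.2 s.
Remaining layers = 2103 × (9.39 + 5.64) = 31608.09 s.
Sum: 279.2 + 31608.09 = 31887.29 s → 8.86 hours.

8.86 hours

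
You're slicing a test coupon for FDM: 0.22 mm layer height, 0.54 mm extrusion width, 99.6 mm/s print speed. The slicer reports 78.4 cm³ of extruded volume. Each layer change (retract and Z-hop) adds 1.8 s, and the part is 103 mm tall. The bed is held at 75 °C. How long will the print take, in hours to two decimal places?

2.08 hours

Bead cross-section = 0.22 × 0.54 = 0.1188 mm².
Toolpath length = 78.4 cm³ / 0.1188 mm² = 78400 / 0.1188 = 659932.7 mm.
Print-move time: 659932.7 / 99.6 → 6625.8 s.
Layers = ⌈103/0.22⌉ = 469.
Z-hop total = 469 × 1.8 = 844.2 s.
Altogether 6625.8 + 844.2 = 7470 s, i.e. 2.08 hours.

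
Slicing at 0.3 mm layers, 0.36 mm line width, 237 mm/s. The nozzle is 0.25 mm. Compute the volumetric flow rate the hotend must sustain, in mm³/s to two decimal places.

25.60

A = 0.3 × 0.36 = 0.108 mm².
Q = v·A = 237 × 0.108 = 25.60 mm³/s.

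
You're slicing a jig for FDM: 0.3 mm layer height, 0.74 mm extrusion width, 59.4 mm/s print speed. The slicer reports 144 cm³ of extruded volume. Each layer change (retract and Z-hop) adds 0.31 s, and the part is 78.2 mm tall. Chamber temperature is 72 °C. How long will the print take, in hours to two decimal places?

Line area = 0.3 × 0.74, so 0.222 mm².
Path length: 144000 mm³ / 0.222 mm² → 648648.6 mm.
Print-move time = 648648.6 / 59.4 = 10920 s.
Number of layers: 78.2 / 0.3 → 261 (rounded up).
Layer-change overhead: 261 × 0.31 → 80.91 s.
Total = 10920 + 80.91 = 11000.91 s = 3.06 hours.

3.06 hours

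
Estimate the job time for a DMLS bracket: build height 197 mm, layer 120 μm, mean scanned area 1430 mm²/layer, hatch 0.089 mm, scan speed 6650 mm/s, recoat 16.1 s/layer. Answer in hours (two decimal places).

Layer count = ceil(197 / 0.12) = 1642.
Hatch length per layer: 1430 / 0.089 → 16067.4 mm.
Laser time per layer: 16067.4 / 6650 → 2.4162 s.
Layer cycle = 2.4162 + 16.1, so 18.5162 s.
Build time = 1642 × 18.5162 = 30403.6004 s = 8.45 hours.

8.45 hours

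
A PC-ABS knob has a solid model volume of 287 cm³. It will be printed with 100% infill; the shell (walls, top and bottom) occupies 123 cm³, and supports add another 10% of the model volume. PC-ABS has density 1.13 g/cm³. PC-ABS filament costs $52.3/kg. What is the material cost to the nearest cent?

$18.66

Interior volume = 287 − 123 = 164 cm³.
Infill deposited = 1.00 × 164, so 164 cm³.
Support: 0.10 × 287 → 28.7 cm³.
Total extruded = 123 + 164 + 28.7, so 315.7 cm³.
Mass = 315.7 × 1.13 = 356.741 g.
Cost = 356.741 g / 1000 × $52.3/kg = $18.66.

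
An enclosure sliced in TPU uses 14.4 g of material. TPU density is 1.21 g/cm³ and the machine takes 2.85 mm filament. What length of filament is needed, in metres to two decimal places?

Extruded volume: 14.4/1.21 = 11.9008 cm³ (11900.8 mm³).
Filament cross-section = π × (2.85/2)² = 6.3794 mm².
Length = 11900.8 / 6.3794 = 1865.5 mm = 1.87 m.

1.87 m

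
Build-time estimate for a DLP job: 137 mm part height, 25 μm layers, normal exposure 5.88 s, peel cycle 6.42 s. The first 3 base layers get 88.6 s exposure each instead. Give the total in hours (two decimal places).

Layer count = ceil(137 / 0.025) = 5480.
Burn-in layers = 3 × (88.6 + 6.42), so 285.06 s.
Normal layers: 5477 × (5.88 + 6.42) → 67367.1 s.
Total = 285.06 + 67367.1 = 67652.16 s = 18.79 hours.

18.79 hours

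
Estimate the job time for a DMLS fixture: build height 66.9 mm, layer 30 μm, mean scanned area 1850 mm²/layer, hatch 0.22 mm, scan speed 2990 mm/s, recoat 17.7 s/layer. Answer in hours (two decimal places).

12.71 hours

Layer count = ceil(66.9 / 0.03) = 2230.
Scan path per layer = 1850 / 0.22 = 8409.1 mm.
Scan time per layer = 8409.1 / 2990, so 2.8124 s.
Per-layer time = 2.8124 + 17.7 = 20.5124 s.
Build time = 2230 × 20.5124 = 45742.652 s = 12.71 hours.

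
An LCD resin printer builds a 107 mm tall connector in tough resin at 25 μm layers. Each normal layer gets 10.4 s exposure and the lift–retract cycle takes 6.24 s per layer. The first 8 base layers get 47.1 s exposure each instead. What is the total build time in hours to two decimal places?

19.86 hours

Layer count = ceil(107 / 0.025) = 4280.
Bottom layers = 8 × (47.1 + 6.24), so 426.72 s.
Normal layers = 4272 × (10.4 + 6.24), so 71086.08 s.
Total = 426.72 + 71086.08 = 71512.8 s = 19.86 hours.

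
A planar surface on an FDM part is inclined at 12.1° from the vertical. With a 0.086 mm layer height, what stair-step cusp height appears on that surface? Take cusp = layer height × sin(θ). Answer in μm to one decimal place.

18.0 μm

Cusp = layer height × sin(12.1°) = 0.086 × 0.2096 = 0.018026 mm = 18.0 μm.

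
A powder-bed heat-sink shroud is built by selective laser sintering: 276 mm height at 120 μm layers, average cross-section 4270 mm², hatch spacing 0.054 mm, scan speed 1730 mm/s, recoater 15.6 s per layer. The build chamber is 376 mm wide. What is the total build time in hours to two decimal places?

39.17 hours

Number of layers: 276 / 0.12 → 2300 (rounded up).
Per-layer scan distance = 4270 / 0.054, so 79074.1 mm.
Scan time per layer = 79074.1 / 1730, so 45.7076 s.
Per-layer time = 45.7076 + 15.6, so 61.3076 s.
Build time = 2300 × 61.3076 = 141007.48 s = 39.17 hours.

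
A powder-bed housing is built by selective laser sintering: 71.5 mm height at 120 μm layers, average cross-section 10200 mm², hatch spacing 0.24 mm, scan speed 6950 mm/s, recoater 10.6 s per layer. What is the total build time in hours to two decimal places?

Layer count = ceil(71.5 / 0.12) = 596.
Hatch length per layer: 10200 / 0.24 → 42500 mm.
Scan time per layer = 42500 / 6950 = 6.1151 s.
Layer cycle: 6.1151 + 10.6 → 16.7151 s.
596 layers × 16.7151 s/layer = 9962.1996 s, i.e. 2.77 hours.

2.77 hours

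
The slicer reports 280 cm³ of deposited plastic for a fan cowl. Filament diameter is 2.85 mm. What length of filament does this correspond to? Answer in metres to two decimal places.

43.89 m

Cross-section of 2.85 mm filament: π·(2.85/2)² = 6.3794 mm².
Length = 280 cm³ / 6.3794 mm² = 280000 / 6.3794 = 43891.28 mm = 43.89 m.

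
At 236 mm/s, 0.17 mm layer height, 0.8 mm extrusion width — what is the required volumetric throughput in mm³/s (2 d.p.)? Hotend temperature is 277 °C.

32.10

Bead cross-section = 0.17 × 0.8, so 0.136 mm².
Q = v·A = 236 × 0.136 = 32.10 mm³/s.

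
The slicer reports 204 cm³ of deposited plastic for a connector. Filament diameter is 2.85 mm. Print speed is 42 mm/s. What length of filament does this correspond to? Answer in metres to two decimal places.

A = π r² = π × 1.425² = 6.3794 mm².
L = 204000 mm³ / 6.3794 mm² = 31977.93 mm, i.e. 31.98 m.

31.98 m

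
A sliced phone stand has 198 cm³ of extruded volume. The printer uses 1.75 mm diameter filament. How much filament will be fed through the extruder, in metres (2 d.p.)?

A = π r² = π × 0.875² = 2.4053 mm².
L = 198000 mm³ / 2.4053 mm² = 82318.21 mm, i.e. 82.32 m.

82.32 m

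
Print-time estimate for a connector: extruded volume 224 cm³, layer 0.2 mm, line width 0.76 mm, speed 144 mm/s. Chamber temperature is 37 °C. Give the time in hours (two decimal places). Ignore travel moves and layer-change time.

2.84 hours

Bead cross-section = 0.2 × 0.76 = 0.152 mm².
Total extruded path = 224000/0.152 = 1473684.2 mm.
Print-move time = 1473684.2 / 144, so 10233.9 s.
Converting: 10233.9 s = 2.84 hours.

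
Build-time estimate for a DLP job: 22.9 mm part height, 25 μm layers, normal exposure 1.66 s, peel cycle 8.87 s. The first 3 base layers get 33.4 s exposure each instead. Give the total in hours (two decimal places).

Number of layers: 22.9 / 0.025 → 916 (rounded up).
Bottom layers: 3 × (33.4 + 8.87) → 126.81 s.
Remaining layers = 913 × (1.66 + 8.87) = 9613.89 s.
Sum: 126.81 + 9613.89 = 9740.7 s → 2.71 hours.

2.71 hours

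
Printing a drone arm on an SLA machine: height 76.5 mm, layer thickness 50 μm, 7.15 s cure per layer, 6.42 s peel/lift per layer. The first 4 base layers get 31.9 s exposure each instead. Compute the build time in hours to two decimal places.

Number of layers: 76.5 / 0.05 → 1530 (rounded up).
Bottom layers = 4 × (31.9 + 6.42), so 153.28 s.
Regular layers = 1526 × (7.15 + 6.42) = 20707.82 s.
Sum: 153.28 + 20707.82 = 20861.1 s → 5.79 hours.

5.79 hours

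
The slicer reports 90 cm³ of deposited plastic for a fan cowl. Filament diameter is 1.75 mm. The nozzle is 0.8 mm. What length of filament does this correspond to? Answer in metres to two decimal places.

Filament cross-section = π × (1.75/2)² = 2.4053 mm².
L = 90000 mm³ / 2.4053 mm² = 37417.37 mm, i.e. 37.42 m.

37.42 m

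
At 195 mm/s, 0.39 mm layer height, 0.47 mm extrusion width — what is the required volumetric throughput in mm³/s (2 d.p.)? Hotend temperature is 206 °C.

Bead cross-section = 0.39 × 0.47, so 0.1833 mm².
Q = v·A = 195 × 0.1833 = 35.74 mm³/s.

35.74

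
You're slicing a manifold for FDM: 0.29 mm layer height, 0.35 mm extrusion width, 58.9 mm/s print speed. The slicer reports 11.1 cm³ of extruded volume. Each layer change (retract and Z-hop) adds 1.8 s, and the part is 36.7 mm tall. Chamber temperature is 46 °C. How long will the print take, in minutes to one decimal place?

34.8 minutes

Bead cross-section = 0.29 × 0.35, so 0.1015 mm².
Path length: 11100 mm³ / 0.1015 mm² → 109359.6 mm.
Extrusion time = 109359.6 / 58.9 = 1856.7 s.
Layers = ⌈36.7/0.29⌉ = 127.
Z-hop total: 127 × 1.8 → 228.6 s.
Total = 1856.7 + 228.6 = 2085.3 s = 34.8 minutes.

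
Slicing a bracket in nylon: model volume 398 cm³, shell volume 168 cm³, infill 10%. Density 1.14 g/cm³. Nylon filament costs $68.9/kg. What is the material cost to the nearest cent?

Interior volume = 398 − 168 = 230 cm³.
Deposited infill = 0.10 × 230 = 23 cm³.
Deposited volume = 168 + 23, so 191 cm³.
Mass = 191 × 1.14, so 217.74 g.
At $68.9/kg: 217.74/1000 × 68.9 = $15.00.

$15.00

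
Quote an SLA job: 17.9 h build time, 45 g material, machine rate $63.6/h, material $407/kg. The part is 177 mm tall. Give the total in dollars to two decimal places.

Time charge: 63.6 × 17.9 → $1138.44.
Material charge: 407 × 45/1000 → $18.315.
Total = 1138.44 + 18.315 = 1156.755 ≈ $1156.76.

$1156.76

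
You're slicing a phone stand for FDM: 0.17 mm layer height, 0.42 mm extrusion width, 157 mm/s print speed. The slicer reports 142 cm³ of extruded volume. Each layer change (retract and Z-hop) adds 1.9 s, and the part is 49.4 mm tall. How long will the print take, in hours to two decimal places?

3.67 hours

Bead cross-section: 0.17 × 0.42 → 0.0714 mm².
Total extruded path = 142000/0.0714 = 1988795.5 mm.
Extrusion time = 1988795.5 / 157, so 12667.5 s.
Layer count = ceil(49.4 / 0.17) = 291.
Layer-change overhead: 291 × 1.9 → 552.9 s.
Altogether 12667.5 + 552.9 = 13220.4 s, i.e. 3.67 hours.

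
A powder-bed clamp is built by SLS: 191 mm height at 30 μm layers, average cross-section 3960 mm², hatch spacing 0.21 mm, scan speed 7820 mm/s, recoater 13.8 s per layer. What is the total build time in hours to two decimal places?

Layer count = ceil(191 / 0.03) = 6367.
Per-layer scan distance = 3960 / 0.21, so 18857.1 mm.
Per-layer scan time = 18857.1 / 7820 = 2.4114 s.
Per-layer time = 2.4114 + 13.8, so 16.2114 s.
Total: 6367 × 16.2114 s = 103217.9838 s → 28.67 hours.

28.67 hours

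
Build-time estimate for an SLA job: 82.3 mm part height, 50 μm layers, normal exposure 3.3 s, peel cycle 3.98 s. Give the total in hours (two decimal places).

3.33 hours

Number of layers: 82.3 / 0.05 → 1646 (rounded up).
Cycle time: 3.3 + 3.98 → 7.28 s.
Build time: 1646 × 7.28 s = 11982.88 s, i.e. 3.33 hours.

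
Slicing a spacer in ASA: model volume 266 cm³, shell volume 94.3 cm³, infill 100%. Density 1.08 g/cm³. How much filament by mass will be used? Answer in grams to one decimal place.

Volume inside the shell = 266 − 94.3 = 171.7 cm³.
Infill volume = 1.00 × 171.7, so 171.7 cm³.
Total printed volume = 94.3 + 171.7 = 266 cm³.
Mass = 266 × 1.08 = 287.28 g.

287.3 g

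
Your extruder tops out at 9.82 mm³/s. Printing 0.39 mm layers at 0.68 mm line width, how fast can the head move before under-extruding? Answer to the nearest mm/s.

A: 0.39 × 0.68 → 0.2652 mm².
v_max = Q/A = 9.82/0.2652 = 37.03 mm/s → 37 mm/s.

37 mm/s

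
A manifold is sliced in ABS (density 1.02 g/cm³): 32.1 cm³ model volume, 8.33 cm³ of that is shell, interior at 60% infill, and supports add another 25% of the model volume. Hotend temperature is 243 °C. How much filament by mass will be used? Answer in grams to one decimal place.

Infill region: 32.1 − 8.33 → 23.77 cm³.
Infill deposited: 0.60 × 23.77 → 14.262 cm³.
Support = 0.25 × 32.1, so 8.025 cm³.
Total printed volume = 8.33 + 14.262 + 8.025, so 30.617 cm³.
Mass = 30.617 × 1.02, so 31.22934 g.

31.2 g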